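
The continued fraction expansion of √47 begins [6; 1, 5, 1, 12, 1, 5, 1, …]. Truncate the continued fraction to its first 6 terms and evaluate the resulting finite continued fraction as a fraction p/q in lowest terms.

Start with 1.
12 + 1/(1/1) = 12 + 1/1 = 13/1
1 + 1/(13/1) = 1 + 1/13 = 14/13
5 + 1/(14/13) = 5 + 13/14 = 83/14
1 + 1/(83/14) = 1 + 14/83 = 97/83
6 + 1/(97/83) = 6 + 83/97 = 665/97

665/97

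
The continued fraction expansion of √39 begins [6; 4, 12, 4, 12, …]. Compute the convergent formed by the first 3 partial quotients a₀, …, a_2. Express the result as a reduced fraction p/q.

Use the convergent recurrence hₖ = aₖ·hₖ₋₁ + hₖ₋₂ (and likewise for the denominators kₖ):
a_0 = 6: 6/1
a_1 = 4: 25/4
a_2 = 12: 306/49

306/49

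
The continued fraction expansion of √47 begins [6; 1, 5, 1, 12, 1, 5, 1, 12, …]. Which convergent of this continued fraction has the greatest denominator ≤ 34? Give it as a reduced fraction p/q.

48/7

a_0 = 6: 6/1  (≤ bound)
a_1 = 1: 7/1  (≤ bound)
a_2 = 5: 41/6  (≤ bound)
a_3 = 1: 48/7  (≤ bound)
a_4 = 12: 617/90  (> 34, stop)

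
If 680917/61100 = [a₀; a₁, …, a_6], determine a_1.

Run the Euclidean algorithm, recording each quotient:
680917 ÷ 61100 → quotient 11, remainder 8817
61100 ÷ 8817 → quotient 6, remainder 8198

6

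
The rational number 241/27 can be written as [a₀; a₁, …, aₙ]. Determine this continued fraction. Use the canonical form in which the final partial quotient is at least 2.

241 ÷ 27 → quotient 8, remainder 25
27 ÷ 25 → quotient 1, remainder 2
25 ÷ 2 → quotient 12, remainder 1
2 ÷ 1 → quotient 2, remainder 0

[8; 1, 12, 2]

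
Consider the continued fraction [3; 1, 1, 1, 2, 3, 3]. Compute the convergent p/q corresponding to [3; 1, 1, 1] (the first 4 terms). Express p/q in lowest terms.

11/3

Collapse the nested fraction from the inside out:
Start with 1.
1 + 1/(1/1) = 1 + 1/1 = 2/1
1 + 1/(2/1) = 1 + 1/2 = 3/2
3 + 1/(3/2) = 3 + 2/3 = 11/3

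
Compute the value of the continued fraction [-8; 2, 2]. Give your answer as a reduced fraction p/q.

-38/5

Starting at the tail and folding back:
Start with 2.
2 + 1/(2/1) = 2 + 1/2 = 5/2
-8 + 1/(5/2) = -8 + 2/5 = -38/5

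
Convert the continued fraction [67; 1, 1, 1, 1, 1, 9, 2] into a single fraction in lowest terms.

Start with 2.
9 + 1/(2/1) = 9 + 1/2 = 19/2
1 + 1/(19/2) = 1 + 2/19 = 21/19
1 + 1/(21/19) = 1 + 19/21 = 40/21
1 + 1/(40/21) = 1 + 21/40 = 61/40
1 + 1/(61/40) = 1 + 40/61 = 101/61
1 + 1/(101/61) = 1 + 61/101 = 162/101
67 + 1/(162/101) = 67 + 101/162 = 10955/162

10955/162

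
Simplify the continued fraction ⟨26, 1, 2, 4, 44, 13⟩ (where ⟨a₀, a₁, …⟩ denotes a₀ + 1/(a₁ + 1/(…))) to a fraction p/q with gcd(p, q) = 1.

199871/7488

a_0 = 26: 26/1
a_1 = 1: 27/1
a_2 = 2: 80/3
a_3 = 4: 347/13
a_4 = 44: 15348/575
a_5 = 13: 199871/7488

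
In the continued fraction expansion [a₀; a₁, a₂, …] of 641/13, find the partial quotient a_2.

641 = 49·13 + 4, so a_0 = 49
13 = 3·4 + 1, so a_1 = 3
4 = 4·1 + 0, so a_2 = 4

4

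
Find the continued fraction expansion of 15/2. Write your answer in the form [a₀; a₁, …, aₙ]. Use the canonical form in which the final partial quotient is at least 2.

[7; 2]

Repeatedly divide and take the remainder:
15 ÷ 2 → quotient 7, remainder 1
2 ÷ 1 → quotient 2, remainder 0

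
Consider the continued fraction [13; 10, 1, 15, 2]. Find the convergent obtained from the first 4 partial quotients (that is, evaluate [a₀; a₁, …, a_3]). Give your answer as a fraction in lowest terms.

2291/175

Build up convergents one term at a time:
a_0 = 13: 13/1
a_1 = 10: 131/10
a_2 = 1: 144/11
a_3 = 15: 2291/175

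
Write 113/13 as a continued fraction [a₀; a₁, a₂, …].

113 ÷ 13 → quotient 8, remainder 9
13 ÷ 9 → quotient 1, remainder 4
9 ÷ 4 → quotient 2, remainder 1
4 ÷ 1 → quotient 4, remainder 0

[8; 1, 2, 4]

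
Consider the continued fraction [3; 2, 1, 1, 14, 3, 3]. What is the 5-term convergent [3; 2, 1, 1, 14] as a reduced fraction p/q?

Start with 14.
1 + 1/(14/1) = 1 + 1/14 = 15/14
1 + 1/(15/14) = 1 + 14/15 = 29/15
2 + 1/(29/15) = 2 + 15/29 = 73/29
3 + 1/(73/29) = 3 + 29/73 = 248/73

248/73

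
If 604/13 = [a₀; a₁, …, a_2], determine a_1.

2

604 = 46·13 + 6, so a_0 = 46
13 = 2·6 + 1, so a_1 = 2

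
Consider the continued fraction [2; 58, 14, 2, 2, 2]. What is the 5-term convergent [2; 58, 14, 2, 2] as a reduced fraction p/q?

Start with 2.
2 + 1/(2/1) = 2 + 1/2 = 5/2
14 + 1/(5/2) = 14 + 2/5 = 72/5
58 + 1/(72/5) = 58 + 5/72 = 4181/72
2 + 1/(4181/72) = 2 + 72/4181 = 8434/4181

8434/4181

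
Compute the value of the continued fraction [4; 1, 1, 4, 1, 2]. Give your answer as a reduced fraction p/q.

141/31

a_0 = 4: 4/1
a_1 = 1: 5/1
a_2 = 1: 9/2
a_3 = 4: 41/9
a_4 = 1: 50/11
a_5 = 2: 141/31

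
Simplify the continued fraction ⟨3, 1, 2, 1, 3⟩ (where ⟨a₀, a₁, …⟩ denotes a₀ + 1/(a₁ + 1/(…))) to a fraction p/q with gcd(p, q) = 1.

56/15

Start with 3.
1 + 1/(3/1) = 1 + 1/3 = 4/3
2 + 1/(4/3) = 2 + 3/4 = 11/4
1 + 1/(11/4) = 1 + 4/11 = 15/11
3 + 1/(15/11) = 3 + 11/15 = 56/15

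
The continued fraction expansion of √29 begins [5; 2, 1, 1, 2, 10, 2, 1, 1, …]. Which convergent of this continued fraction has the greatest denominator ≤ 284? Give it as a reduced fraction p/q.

List convergents until the denominator exceeds the bound:
a_0 = 5: 5/1  (≤ bound)
a_1 = 2: 11/2  (≤ bound)
a_2 = 1: 16/3  (≤ bound)
a_3 = 1: 27/5  (≤ bound)
a_4 = 2: 70/13  (≤ bound)
a_5 = 10: 727/135  (≤ bound)
a_6 = 2: 1524/283  (≤ bound)
a_7 = 1: 2251/418  (> 284, stop)

1524/283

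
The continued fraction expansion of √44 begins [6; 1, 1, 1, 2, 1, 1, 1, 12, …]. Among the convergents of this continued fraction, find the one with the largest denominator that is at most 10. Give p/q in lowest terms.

53/8

a_0 = 6: 6/1  (≤ bound)
a_1 = 1: 7/1  (≤ bound)
a_2 = 1: 13/2  (≤ bound)
a_3 = 1: 20/3  (≤ bound)
a_4 = 2: 53/8  (≤ bound)
a_5 = 1: 73/11  (> 10, stop)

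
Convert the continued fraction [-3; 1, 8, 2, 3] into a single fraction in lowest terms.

Start with 3.
2 + 1/(3/1) = 2 + 1/3 = 7/3
8 + 1/(7/3) = 8 + 3/7 = 59/7
1 + 1/(59/7) = 1 + 7/59 = 66/59
-3 + 1/(66/59) = -3 + 59/66 = -139/66

-139/66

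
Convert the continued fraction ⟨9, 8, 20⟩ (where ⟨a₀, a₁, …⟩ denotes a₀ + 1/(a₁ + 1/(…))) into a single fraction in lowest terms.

a_0 = 9: 9/1
a_1 = 8: 73/8
a_2 = 20: 1469/161

1469/161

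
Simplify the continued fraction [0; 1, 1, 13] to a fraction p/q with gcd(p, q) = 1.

Start with 13.
1 + 1/(13/1) = 1 + 1/13 = 14/13
1 + 1/(14/13) = 1 + 13/14 = 27/14
0 + 1/(27/14) = 0 + 14/27 = 14/27

14/27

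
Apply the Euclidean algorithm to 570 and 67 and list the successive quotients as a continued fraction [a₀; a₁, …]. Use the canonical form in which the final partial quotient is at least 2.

[8; 1, 1, 33]

Run the Euclidean algorithm, recording each quotient:
⌊570/67⌋ = 8, remainder 34
⌊67/34⌋ = 1, remainder 33
⌊34/33⌋ = 1, remainder 1
⌊33/1⌋ = 33, remainder 0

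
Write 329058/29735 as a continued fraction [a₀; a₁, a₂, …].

[11; 15, 14, 10, 1, 3, 3]

329058 = 11·29735 + 1973, so a_0 = 11
29735 = 15·1973 + 140, so a_1 = 15
1973 = 14·140 + 13, so a_2 = 14
140 = 10·13 + 10, so a_3 = 10
13 = 1·10 + 3, so a_4 = 1
10 = 3·3 + 1, so a_5 = 3
3 = 3·1 + 0, so a_6 = 3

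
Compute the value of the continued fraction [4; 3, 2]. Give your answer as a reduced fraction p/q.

30/7

Start with 2.
3 + 1/(2/1) = 3 + 1/2 = 7/2
4 + 1/(7/2) = 4 + 2/7 = 30/7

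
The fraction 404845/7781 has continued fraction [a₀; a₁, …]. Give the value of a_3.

⌊404845/7781⌋ = 52, remainder 233
⌊7781/233⌋ = 33, remainder 92
⌊233/92⌋ = 2, remainder 49
⌊92/49⌋ = 1, remainder 43

1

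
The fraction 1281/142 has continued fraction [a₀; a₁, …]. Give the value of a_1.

47

1281 = 9·142 + 3, so a_0 = 9
142 = 47·3 + 1, so a_1 = 47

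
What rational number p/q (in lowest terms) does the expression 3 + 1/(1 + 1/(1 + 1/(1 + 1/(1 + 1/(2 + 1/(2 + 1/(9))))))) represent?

1055/292

a_0 = 3: 3/1
a_1 = 1: 4/1
a_2 = 1: 7/2
a_3 = 1: 11/3
a_4 = 1: 18/5
a_5 = 2: 47/13
a_6 = 2: 112/31
a_7 = 9: 1055/292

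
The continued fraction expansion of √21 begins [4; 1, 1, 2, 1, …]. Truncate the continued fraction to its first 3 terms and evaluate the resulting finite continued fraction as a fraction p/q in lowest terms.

9/2

Start with 1.
1 + 1/(1/1) = 1 + 1/1 = 2/1
4 + 1/(2/1) = 4 + 1/2 = 9/2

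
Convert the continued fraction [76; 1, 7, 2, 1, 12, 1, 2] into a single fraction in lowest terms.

76957/1001

Start with 2.
1 + 1/(2/1) = 1 + 1/2 = 3/2
12 + 1/(3/2) = 12 + 2/3 = 38/3
1 + 1/(38/3) = 1 + 3/38 = 41/38
2 + 1/(41/38) = 2 + 38/41 = 120/41
7 + 1/(120/41) = 7 + 41/120 = 881/120
1 + 1/(881/120) = 1 + 120/881 = 1001/881
76 + 1/(1001/881) = 76 + 881/1001 = 76957/1001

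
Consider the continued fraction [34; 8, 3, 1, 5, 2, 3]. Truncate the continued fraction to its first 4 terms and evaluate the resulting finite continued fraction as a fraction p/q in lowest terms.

a_0 = 34: 34/1
a_1 = 8: 273/8
a_2 = 3: 853/25
a_3 = 1: 1126/33

1126/33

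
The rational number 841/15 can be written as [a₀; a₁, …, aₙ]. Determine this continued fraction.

[56; 15]

841 = 56·15 + 1, so a_0 = 56
15 = 15·1 + 0, so a_1 = 15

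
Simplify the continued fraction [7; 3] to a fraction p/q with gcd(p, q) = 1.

22/3

a_0 = 7: 7/1
a_1 = 3: 22/3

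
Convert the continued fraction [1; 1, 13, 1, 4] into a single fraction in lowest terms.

143/74

Work from the innermost term outward:
Start with 4.
1 + 1/(4/1) = 1 + 1/4 = 5/4
13 + 1/(5/4) = 13 + 4/5 = 69/5
1 + 1/(69/5) = 1 + 5/69 = 74/69
1 + 1/(74/69) = 1 + 69/74 = 143/74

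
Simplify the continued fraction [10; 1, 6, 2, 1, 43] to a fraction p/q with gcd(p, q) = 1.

Collapse the nested fraction from the inside out:
Start with 43.
1 + 1/(43/1) = 1 + 1/43 = 44/43
2 + 1/(44/43) = 2 + 43/44 = 131/44
6 + 1/(131/44) = 6 + 44/131 = 830/131
1 + 1/(830/131) = 1 + 131/830 = 961/830
10 + 1/(961/830) = 10 + 830/961 = 10440/961

10440/961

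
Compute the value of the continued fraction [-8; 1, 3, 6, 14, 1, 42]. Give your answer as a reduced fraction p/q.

-117811/16272

a_0 = -8: -8/1
a_1 = 1: -7/1
a_2 = 3: -29/4
a_3 = 6: -181/25
a_4 = 14: -2563/354
a_5 = 1: -2744/379
a_6 = 42: -117811/16272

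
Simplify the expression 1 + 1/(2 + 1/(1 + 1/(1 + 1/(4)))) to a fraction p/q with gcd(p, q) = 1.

Start with 4.
1 + 1/(4/1) = 1 + 1/4 = 5/4
1 + 1/(5/4) = 1 + 4/5 = 9/5
2 + 1/(9/5) = 2 + 5/9 = 23/9
1 + 1/(23/9) = 1 + 9/23 = 32/23

32/23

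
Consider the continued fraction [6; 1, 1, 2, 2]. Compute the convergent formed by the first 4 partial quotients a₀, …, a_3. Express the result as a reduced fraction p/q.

33/5

Start with 2.
1 + 1/(2/1) = 1 + 1/2 = 3/2
1 + 1/(3/2) = 1 + 2/3 = 5/3
6 + 1/(5/3) = 6 + 3/5 = 33/5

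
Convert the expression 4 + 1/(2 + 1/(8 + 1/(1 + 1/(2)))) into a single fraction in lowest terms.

246/55

a_0 = 4: 4/1
a_1 = 2: 9/2
a_2 = 8: 76/17
a_3 = 1: 85/19
a_4 = 2: 246/55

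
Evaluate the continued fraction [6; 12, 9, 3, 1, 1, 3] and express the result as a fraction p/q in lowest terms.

17086/2809

Use the convergent recurrence hₖ = aₖ·hₖ₋₁ + hₖ₋₂ (and likewise for the denominators kₖ):
a_0 = 6: 6/1
a_1 = 12: 73/12
a_2 = 9: 663/109
a_3 = 3: 2062/339
a_4 = 1: 2725/448
a_5 = 1: 4787/787
a_6 = 3: 17086/2809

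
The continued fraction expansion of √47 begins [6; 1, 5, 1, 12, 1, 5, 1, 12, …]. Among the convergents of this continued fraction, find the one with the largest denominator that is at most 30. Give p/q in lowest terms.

a_0 = 6: 6/1  (≤ bound)
a_1 = 1: 7/1  (≤ bound)
a_2 = 5: 41/6  (≤ bound)
a_3 = 1: 48/7  (≤ bound)
a_4 = 12: 617/90  (> 30, stop)

48/7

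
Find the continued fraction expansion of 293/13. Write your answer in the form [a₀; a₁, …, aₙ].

Repeatedly divide and take the remainder:
293 = 22·13 + 7, so a_0 = 22
13 = 1·7 + 6, so a_1 = 1
7 = 1·6 + 1, so a_2 = 1
6 = 6·1 + 0, so a_3 = 6

[22; 1, 1, 6]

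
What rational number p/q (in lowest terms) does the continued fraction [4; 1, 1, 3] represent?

32/7

Start with 3.
1 + 1/(3/1) = 1 + 1/3 = 4/3
1 + 1/(4/3) = 1 + 3/4 = 7/4
4 + 1/(7/4) = 4 + 4/7 = 32/7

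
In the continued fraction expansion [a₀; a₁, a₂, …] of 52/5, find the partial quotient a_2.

2

Apply division with remainder until the remainder is 0:
52 = 10·5 + 2, so a_0 = 10
5 = 2·2 + 1, so a_1 = 2
2 = 2·1 + 0, so a_2 = 2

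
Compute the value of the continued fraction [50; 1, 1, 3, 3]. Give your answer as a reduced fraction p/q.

Compute successive convergents:
a_0 = 50: 50/1
a_1 = 1: 51/1
a_2 = 1: 101/2
a_3 = 3: 354/7
a_4 = 3: 1163/23

1163/23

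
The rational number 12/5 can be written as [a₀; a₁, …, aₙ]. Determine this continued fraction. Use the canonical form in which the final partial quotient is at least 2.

[2; 2, 2]

12 ÷ 5 → quotient 2, remainder 2
5 ÷ 2 → quotient 2, remainder 1
2 ÷ 1 → quotient 2, remainder 0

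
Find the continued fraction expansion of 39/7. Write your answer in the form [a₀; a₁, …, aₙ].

39 = 5·7 + 4, so a_0 = 5
7 = 1·4 + 3, so a_1 = 1
4 = 1·3 + 1, so a_2 = 1
3 = 3·1 + 0, so a_3 = 3

[5; 1, 1, 3]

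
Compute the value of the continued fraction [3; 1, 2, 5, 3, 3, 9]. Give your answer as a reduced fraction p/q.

5795/1572

Start with 9.
3 + 1/(9/1) = 3 + 1/9 = 28/9
3 + 1/(28/9) = 3 + 9/28 = 93/28
5 + 1/(93/28) = 5 + 28/93 = 493/93
2 + 1/(493/93) = 2 + 93/493 = 1079/493
1 + 1/(1079/493) = 1 + 493/1079 = 1572/1079
3 + 1/(1572/1079) = 3 + 1079/1572 = 5795/1572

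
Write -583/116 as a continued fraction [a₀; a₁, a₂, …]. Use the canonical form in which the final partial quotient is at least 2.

Apply division with remainder until the remainder is 0:
-583 ÷ 116 → quotient -6, remainder 113
116 ÷ 113 → quotient 1, remainder 3
113 ÷ 3 → quotient 37, remainder 2
3 ÷ 2 → quotient 1, remainder 1
2 ÷ 1 → quotient 2, remainder 0

[-6; 1, 37, 1, 2]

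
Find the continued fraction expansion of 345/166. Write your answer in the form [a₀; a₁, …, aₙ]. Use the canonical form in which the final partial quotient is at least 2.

345 ÷ 166 → quotient 2, remainder 13
166 ÷ 13 → quotient 12, remainder 10
13 ÷ 10 → quotient 1, remainder 3
10 ÷ 3 → quotient 3, remainder 1
3 ÷ 1 → quotient 3, remainder 0

[2; 12, 1, 3, 3]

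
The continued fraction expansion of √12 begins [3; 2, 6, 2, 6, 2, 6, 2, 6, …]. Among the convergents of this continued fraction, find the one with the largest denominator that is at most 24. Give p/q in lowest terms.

45/13

List convergents until the denominator exceeds the bound:
a_0 = 3: 3/1  (≤ bound)
a_1 = 2: 7/2  (≤ bound)
a_2 = 6: 45/13  (≤ bound)
a_3 = 2: 97/28  (> 24, stop)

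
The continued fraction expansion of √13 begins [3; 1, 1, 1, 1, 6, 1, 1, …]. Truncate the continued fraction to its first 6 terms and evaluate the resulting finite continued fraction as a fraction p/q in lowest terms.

a_0 = 3: 3/1
a_1 = 1: 4/1
a_2 = 1: 7/2
a_3 = 1: 11/3
a_4 = 1: 18/5
a_5 = 6: 119/33

119/33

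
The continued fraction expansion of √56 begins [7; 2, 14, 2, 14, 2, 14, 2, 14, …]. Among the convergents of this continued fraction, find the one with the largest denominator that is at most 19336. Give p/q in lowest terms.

List convergents until the denominator exceeds the bound:
a_0 = 7: 7/1  (≤ bound)
a_1 = 2: 15/2  (≤ bound)
a_2 = 14: 217/29  (≤ bound)
a_3 = 2: 449/60  (≤ bound)
a_4 = 14: 6503/869  (≤ bound)
a_5 = 2: 13455/1798  (≤ bound)
a_6 = 14: 194873/26041  (> 19336, stop)

13455/1798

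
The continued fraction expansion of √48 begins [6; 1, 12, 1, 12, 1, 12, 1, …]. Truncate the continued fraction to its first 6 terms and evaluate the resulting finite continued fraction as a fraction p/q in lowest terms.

1351/195

Start with 1.
12 + 1/(1/1) = 12 + 1/1 = 13/1
1 + 1/(13/1) = 1 + 1/13 = 14/13
12 + 1/(14/13) = 12 + 13/14 = 181/14
1 + 1/(181/14) = 1 + 14/181 = 195/181
6 + 1/(195/181) = 6 + 181/195 = 1351/195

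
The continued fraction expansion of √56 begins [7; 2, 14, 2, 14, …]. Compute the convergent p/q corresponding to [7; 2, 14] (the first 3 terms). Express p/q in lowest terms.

217/29

a_0 = 7: 7/1
a_1 = 2: 15/2
a_2 = 14: 217/29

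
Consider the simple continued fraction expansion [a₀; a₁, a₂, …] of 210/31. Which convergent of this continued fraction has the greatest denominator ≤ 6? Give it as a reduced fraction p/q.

a_0 = 6: 6/1  (≤ bound)
a_1 = 1: 7/1  (≤ bound)
a_2 = 3: 27/4  (≤ bound)
a_3 = 2: 61/9  (> 6, stop)

27/4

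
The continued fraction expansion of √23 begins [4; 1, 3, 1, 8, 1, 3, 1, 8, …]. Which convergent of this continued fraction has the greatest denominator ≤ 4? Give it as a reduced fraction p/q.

List convergents until the denominator exceeds the bound:
a_0 = 4: 4/1  (≤ bound)
a_1 = 1: 5/1  (≤ bound)
a_2 = 3: 19/4  (≤ bound)
a_3 = 1: 24/5  (> 4, stop)

19/4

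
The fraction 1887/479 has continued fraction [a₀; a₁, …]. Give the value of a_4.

1887 = 3·479 + 450, so a_0 = 3
479 = 1·450 + 29, so a_1 = 1
450 = 15·29 + 15, so a_2 = 15
29 = 1·15 + 14, so a_3 = 1
15 = 1·14 + 1, so a_4 = 1

1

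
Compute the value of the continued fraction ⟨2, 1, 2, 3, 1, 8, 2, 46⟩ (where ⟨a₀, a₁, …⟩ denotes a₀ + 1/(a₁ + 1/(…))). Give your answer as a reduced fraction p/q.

30161/11200

Start with 46.
2 + 1/(46/1) = 2 + 1/46 = 93/46
8 + 1/(93/46) = 8 + 46/93 = 790/93
1 + 1/(790/93) = 1 + 93/790 = 883/790
3 + 1/(883/790) = 3 + 790/883 = 3439/883
2 + 1/(3439/883) = 2 + 883/3439 = 7761/3439
1 + 1/(7761/3439) = 1 + 3439/7761 = 11200/7761
2 + 1/(11200/7761) = 2 + 7761/11200 = 30161/11200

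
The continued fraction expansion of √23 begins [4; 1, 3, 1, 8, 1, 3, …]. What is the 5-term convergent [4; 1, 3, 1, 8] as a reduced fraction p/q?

211/44

Start with 8.
1 + 1/(8/1) = 1 + 1/8 = 9/8
3 + 1/(9/8) = 3 + 8/9 = 35/9
1 + 1/(35/9) = 1 + 9/35 = 44/35
4 + 1/(44/35) = 4 + 35/44 = 211/44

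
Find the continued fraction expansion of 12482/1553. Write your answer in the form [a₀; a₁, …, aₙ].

[8; 26, 1, 3, 2, 6]

Repeatedly divide and take the remainder:
12482 = 8·1553 + 58, so a_0 = 8
1553 = 26·58 + 45, so a_1 = 26
58 = 1·45 + 13, so a_2 = 1
45 = 3·13 + 6, so a_3 = 3
13 = 2·6 + 1, so a_4 = 2
6 = 6·1 + 0, so a_5 = 6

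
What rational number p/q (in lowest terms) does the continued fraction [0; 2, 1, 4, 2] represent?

11/31

Collapse the nested fraction from the inside out:
Start with 2.
4 + 1/(2/1) = 4 + 1/2 = 9/2
1 + 1/(9/2) = 1 + 2/9 = 11/9
2 + 1/(11/9) = 2 + 9/11 = 31/11
0 + 1/(31/11) = 0 + 11/31 = 11/31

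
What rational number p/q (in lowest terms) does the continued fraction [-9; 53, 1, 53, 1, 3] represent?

-106179/11822

a_0 = -9: -9/1
a_1 = 53: -476/53
a_2 = 1: -485/54
a_3 = 53: -26181/2915
a_4 = 1: -26666/2969
a_5 = 3: -106179/11822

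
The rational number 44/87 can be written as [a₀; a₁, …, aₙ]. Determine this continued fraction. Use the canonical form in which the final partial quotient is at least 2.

44 ÷ 87 → quotient 0, remainder 44
87 ÷ 44 → quotient 1, remainder 43
44 ÷ 43 → quotient 1, remainder 1
43 ÷ 1 → quotient 43, remainder 0

[0; 1, 1, 43]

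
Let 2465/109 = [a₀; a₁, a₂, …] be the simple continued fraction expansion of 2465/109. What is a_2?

1

Apply division with remainder until the remainder is 0:
2465 = 22·109 + 67, so a_0 = 22
109 = 1·67 + 42, so a_1 = 1
67 = 1·42 + 25, so a_2 = 1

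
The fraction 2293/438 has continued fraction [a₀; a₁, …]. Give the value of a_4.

Repeatedly divide and take the remainder:
⌊2293/438⌋ = 5, remainder 103
⌊438/103⌋ = 4, remainder 26
⌊103/26⌋ = 3, remainder 25
⌊26/25⌋ = 1, remainder 1
⌊25/1⌋ = 25, remainder 0

25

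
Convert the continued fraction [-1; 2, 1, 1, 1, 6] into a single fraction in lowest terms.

Start with 6.
1 + 1/(6/1) = 1 + 1/6 = 7/6
1 + 1/(7/6) = 1 + 6/7 = 13/7
1 + 1/(13/7) = 1 + 7/13 = 20/13
2 + 1/(20/13) = 2 + 13/20 = 53/20
-1 + 1/(53/20) = -1 + 20/53 = -33/53

-33/53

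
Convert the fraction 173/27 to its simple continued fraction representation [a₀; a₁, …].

[6; 2, 2, 5]

Apply division with remainder until the remainder is 0:
⌊173/27⌋ = 6, remainder 11
⌊27/11⌋ = 2, remainder 5
⌊11/5⌋ = 2, remainder 1
⌊5/1⌋ = 5, remainder 0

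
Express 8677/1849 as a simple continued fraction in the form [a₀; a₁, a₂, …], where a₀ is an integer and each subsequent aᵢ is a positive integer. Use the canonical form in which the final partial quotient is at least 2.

[4; 1, 2, 3, 1, 11, 12]

Apply division with remainder until the remainder is 0:
8677 ÷ 1849 → quotient 4, remainder 1281
1849 ÷ 1281 → quotient 1, remainder 568
1281 ÷ 568 → quotient 2, remainder 145
568 ÷ 145 → quotient 3, remainder 133
145 ÷ 133 → quotient 1, remainder 12
133 ÷ 12 → quotient 11, remainder 1
12 ÷ 1 → quotient 12, remainder 0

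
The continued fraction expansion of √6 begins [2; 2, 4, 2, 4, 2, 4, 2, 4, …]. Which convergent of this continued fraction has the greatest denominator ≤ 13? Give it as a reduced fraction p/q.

22/9

List convergents until the denominator exceeds the bound:
a_0 = 2: 2/1  (≤ bound)
a_1 = 2: 5/2  (≤ bound)
a_2 = 4: 22/9  (≤ bound)
a_3 = 2: 49/20  (> 13, stop)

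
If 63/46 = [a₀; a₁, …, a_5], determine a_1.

63 = 1·46 + 17, so a_0 = 1
46 = 2·17 + 12, so a_1 = 2

2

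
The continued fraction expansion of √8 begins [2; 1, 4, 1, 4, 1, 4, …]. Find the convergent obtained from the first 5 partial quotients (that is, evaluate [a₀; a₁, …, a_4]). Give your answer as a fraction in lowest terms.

Start with 4.
1 + 1/(4/1) = 1 + 1/4 = 5/4
4 + 1/(5/4) = 4 + 4/5 = 24/5
1 + 1/(24/5) = 1 + 5/24 = 29/24
2 + 1/(29/24) = 2 + 24/29 = 82/29

82/29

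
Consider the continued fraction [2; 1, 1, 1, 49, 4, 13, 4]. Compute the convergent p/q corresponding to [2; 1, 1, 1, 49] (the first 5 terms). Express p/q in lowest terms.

397/149

a_0 = 2: 2/1
a_1 = 1: 3/1
a_2 = 1: 5/2
a_3 = 1: 8/3
a_4 = 49: 397/149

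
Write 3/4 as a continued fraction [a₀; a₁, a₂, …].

Repeatedly divide and take the remainder:
⌊3/4⌋ = 0, remainder 3
⌊4/3⌋ = 1, remainder 1
⌊3/1⌋ = 3, remainder 0

[0; 1, 3]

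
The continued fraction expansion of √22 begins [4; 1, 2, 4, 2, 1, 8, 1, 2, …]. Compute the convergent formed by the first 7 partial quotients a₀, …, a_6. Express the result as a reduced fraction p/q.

1712/365

Work from the innermost term outward:
Start with 8.
1 + 1/(8/1) = 1 + 1/8 = 9/8
2 + 1/(9/8) = 2 + 8/9 = 26/9
4 + 1/(26/9) = 4 + 9/26 = 113/26
2 + 1/(113/26) = 2 + 26/113 = 252/113
1 + 1/(252/113) = 1 + 113/252 = 365/252
4 + 1/(365/252) = 4 + 252/365 = 1712/365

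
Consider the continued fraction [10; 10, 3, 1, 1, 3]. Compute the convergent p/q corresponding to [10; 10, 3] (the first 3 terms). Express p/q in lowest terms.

Start with 3.
10 + 1/(3/1) = 10 + 1/3 = 31/3
10 + 1/(31/3) = 10 + 3/31 = 313/31

313/31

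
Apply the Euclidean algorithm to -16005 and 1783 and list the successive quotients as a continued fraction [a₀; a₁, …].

Apply division with remainder until the remainder is 0:
-16005 ÷ 1783 → quotient -9, remainder 42
1783 ÷ 42 → quotient 42, remainder 19
42 ÷ 19 → quotient 2, remainder 4
19 ÷ 4 → quotient 4, remainder 3
4 ÷ 3 → quotient 1, remainder 1
3 ÷ 1 → quotient 3, remainder 0

[-9; 42, 2, 4, 1, 3]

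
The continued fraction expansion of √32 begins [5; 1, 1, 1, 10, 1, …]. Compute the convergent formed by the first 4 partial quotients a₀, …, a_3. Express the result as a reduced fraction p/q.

Build up convergents one term at a time:
a_0 = 5: 5/1
a_1 = 1: 6/1
a_2 = 1: 11/2
a_3 = 1: 17/3

17/3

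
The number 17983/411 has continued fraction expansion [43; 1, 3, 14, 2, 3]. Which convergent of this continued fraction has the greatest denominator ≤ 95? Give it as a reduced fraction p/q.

List convergents until the denominator exceeds the bound:
a_0 = 43: 43/1  (≤ bound)
a_1 = 1: 44/1  (≤ bound)
a_2 = 3: 175/4  (≤ bound)
a_3 = 14: 2494/57  (≤ bound)
a_4 = 2: 5163/118  (> 95, stop)

2494/57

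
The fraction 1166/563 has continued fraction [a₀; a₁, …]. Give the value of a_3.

1166 ÷ 563 → quotient 2, remainder 40
563 ÷ 40 → quotient 14, remainder 3
40 ÷ 3 → quotient 13, remainder 1
3 ÷ 1 → quotient 3, remainder 0

3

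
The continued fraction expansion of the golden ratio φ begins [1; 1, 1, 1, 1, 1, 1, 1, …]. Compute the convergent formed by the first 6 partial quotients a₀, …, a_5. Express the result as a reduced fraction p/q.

Start with 1.
1 + 1/(1/1) = 1 + 1/1 = 2/1
1 + 1/(2/1) = 1 + 1/2 = 3/2
1 + 1/(3/2) = 1 + 2/3 = 5/3
1 + 1/(5/3) = 1 + 3/5 = 8/5
1 + 1/(8/5) = 1 + 5/8 = 13/8

13/8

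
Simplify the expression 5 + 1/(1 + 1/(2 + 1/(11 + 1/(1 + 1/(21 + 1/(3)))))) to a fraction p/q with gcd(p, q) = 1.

Start with 3.
21 + 1/(3/1) = 21 + 1/3 = 64/3
1 + 1/(64/3) = 1 + 3/64 = 67/64
11 + 1/(67/64) = 11 + 64/67 = 801/67
2 + 1/(801/67) = 2 + 67/801 = 1669/801
1 + 1/(1669/801) = 1 + 801/1669 = 2470/1669
5 + 1/(2470/1669) = 5 + 1669/2470 = 14019/2470

14019/2470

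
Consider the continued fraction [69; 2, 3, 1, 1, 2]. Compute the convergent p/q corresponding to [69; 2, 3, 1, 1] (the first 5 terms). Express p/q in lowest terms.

a_0 = 69: 69/1
a_1 = 2: 139/2
a_2 = 3: 486/7
a_3 = 1: 625/9
a_4 = 1: 1111/16

1111/16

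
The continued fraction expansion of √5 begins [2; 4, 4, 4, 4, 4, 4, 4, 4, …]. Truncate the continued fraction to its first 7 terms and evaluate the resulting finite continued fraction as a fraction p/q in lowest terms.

a_0 = 2: 2/1
a_1 = 4: 9/4
a_2 = 4: 38/17
a_3 = 4: 161/72
a_4 = 4: 682/305
a_5 = 4: 2889/1292
a_6 = 4: 12238/5473

12238/5473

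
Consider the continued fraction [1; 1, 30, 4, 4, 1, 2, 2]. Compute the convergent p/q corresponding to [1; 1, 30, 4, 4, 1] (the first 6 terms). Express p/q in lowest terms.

a_0 = 1: 1/1
a_1 = 1: 2/1
a_2 = 30: 61/31
a_3 = 4: 246/125
a_4 = 4: 1045/531
a_5 = 1: 1291/656

1291/656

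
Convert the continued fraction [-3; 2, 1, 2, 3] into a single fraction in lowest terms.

-71/27

Start with 3.
2 + 1/(3/1) = 2 + 1/3 = 7/3
1 + 1/(7/3) = 1 + 3/7 = 10/7
2 + 1/(10/7) = 2 + 7/10 = 27/10
-3 + 1/(27/10) = -3 + 10/27 = -71/27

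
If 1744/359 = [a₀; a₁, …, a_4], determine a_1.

⌊1744/359⌋ = 4, remainder 308
⌊359/308⌋ = 1, remainder 51

1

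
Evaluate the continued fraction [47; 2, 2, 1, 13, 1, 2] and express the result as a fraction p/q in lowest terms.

Start with 2.
1 + 1/(2/1) = 1 + 1/2 = 3/2
13 + 1/(3/2) = 13 + 2/3 = 41/3
1 + 1/(41/3) = 1 + 3/41 = 44/41
2 + 1/(44/41) = 2 + 41/44 = 129/44
2 + 1/(129/44) = 2 + 44/129 = 302/129
47 + 1/(302/129) = 47 + 129/302 = 14323/302

14323/302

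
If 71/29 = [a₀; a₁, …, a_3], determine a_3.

Run the Euclidean algorithm, recording each quotient:
⌊71/29⌋ = 2, remainder 13
⌊29/13⌋ = 2, remainder 3
⌊13/3⌋ = 4, remainder 1
⌊3/1⌋ = 3, remainder 0

3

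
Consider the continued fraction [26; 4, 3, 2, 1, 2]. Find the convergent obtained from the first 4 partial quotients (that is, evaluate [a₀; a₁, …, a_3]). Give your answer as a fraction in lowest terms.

Start with 2.
3 + 1/(2/1) = 3 + 1/2 = 7/2
4 + 1/(7/2) = 4 + 2/7 = 30/7
26 + 1/(30/7) = 26 + 7/30 = 787/30

787/30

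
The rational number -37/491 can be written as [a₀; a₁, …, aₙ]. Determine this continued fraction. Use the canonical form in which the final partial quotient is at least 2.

[-1; 1, 12, 3, 1, 2, 3]

-37 = -1·491 + 454, so a_0 = -1
491 = 1·454 + 37, so a_1 = 1
454 = 12·37 + 10, so a_2 = 12
37 = 3·10 + 7, so a_3 = 3
10 = 1·7 + 3, so a_4 = 1
7 = 2·3 + 1, so a_5 = 2
3 = 3·1 + 0, so a_6 = 3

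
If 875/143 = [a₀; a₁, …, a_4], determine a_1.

8

875 = 6·143 + 17, so a_0 = 6
143 = 8·17 + 7, so a_1 = 8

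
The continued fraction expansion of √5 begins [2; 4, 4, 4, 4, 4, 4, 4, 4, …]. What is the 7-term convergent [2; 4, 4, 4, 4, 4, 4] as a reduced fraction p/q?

12238/5473

a_0 = 2: 2/1
a_1 = 4: 9/4
a_2 = 4: 38/17
a_3 = 4: 161/72
a_4 = 4: 682/305
a_5 = 4: 2889/1292
a_6 = 4: 12238/5473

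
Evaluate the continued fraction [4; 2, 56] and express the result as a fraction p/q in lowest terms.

508/113

Start with 56.
2 + 1/(56/1) = 2 + 1/56 = 113/56
4 + 1/(113/56) = 4 + 56/113 = 508/113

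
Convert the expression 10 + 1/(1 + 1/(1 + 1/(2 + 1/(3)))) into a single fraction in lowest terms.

180/17

Starting at the tail and folding back:
Start with 3.
2 + 1/(3/1) = 2 + 1/3 = 7/3
1 + 1/(7/3) = 1 + 3/7 = 10/7
1 + 1/(10/7) = 1 + 7/10 = 17/10
10 + 1/(17/10) = 10 + 10/17 = 180/17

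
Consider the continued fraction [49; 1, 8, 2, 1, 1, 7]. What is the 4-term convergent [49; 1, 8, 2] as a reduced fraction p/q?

948/19

Use the convergent recurrence hₖ = aₖ·hₖ₋₁ + hₖ₋₂ (and likewise for the denominators kₖ):
a_0 = 49: 49/1
a_1 = 1: 50/1
a_2 = 8: 449/9
a_3 = 2: 948/19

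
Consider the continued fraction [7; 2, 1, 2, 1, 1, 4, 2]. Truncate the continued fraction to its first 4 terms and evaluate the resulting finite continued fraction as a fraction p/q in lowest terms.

Start with 2.
1 + 1/(2/1) = 1 + 1/2 = 3/2
2 + 1/(3/2) = 2 + 2/3 = 8/3
7 + 1/(8/3) = 7 + 3/8 = 59/8

59/8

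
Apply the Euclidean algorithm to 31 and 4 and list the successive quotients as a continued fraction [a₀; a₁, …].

[7; 1, 3]

⌊31/4⌋ = 7, remainder 3
⌊4/3⌋ = 1, remainder 1
⌊3/1⌋ = 3, remainder 0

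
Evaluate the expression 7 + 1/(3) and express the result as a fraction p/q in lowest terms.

22/3

Build up convergents one term at a time:
a_0 = 7: 7/1
a_1 = 3: 22/3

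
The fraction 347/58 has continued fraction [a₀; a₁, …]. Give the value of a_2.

347 ÷ 58 → quotient 5, remainder 57
58 ÷ 57 → quotient 1, remainder 1
57 ÷ 1 → quotient 57, remainder 0

57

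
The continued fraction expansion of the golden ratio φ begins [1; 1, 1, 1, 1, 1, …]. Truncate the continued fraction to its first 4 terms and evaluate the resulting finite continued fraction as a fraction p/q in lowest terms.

5/3

Build up convergents one term at a time:
a_0 = 1: 1/1
a_1 = 1: 2/1
a_2 = 1: 3/2
a_3 = 1: 5/3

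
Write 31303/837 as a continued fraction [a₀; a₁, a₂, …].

[37; 2, 1, 1, 41, 4]

31303 = 37·837 + 334, so a_0 = 37
837 = 2·334 + 169, so a_1 = 2
334 = 1·169 + 165, so a_2 = 1
169 = 1·165 + 4, so a_3 = 1
165 = 41·4 + 1, so a_4 = 41
4 = 4·1 + 0, so a_5 = 4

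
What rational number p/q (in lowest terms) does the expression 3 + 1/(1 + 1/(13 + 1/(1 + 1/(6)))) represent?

Build up convergents one term at a time:
a_0 = 3: 3/1
a_1 = 1: 4/1
a_2 = 13: 55/14
a_3 = 1: 59/15
a_4 = 6: 409/104

409/104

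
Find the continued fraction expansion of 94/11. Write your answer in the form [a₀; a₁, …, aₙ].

94 = 8·11 + 6, so a_0 = 8
11 = 1·6 + 5, so a_1 = 1
6 = 1·5 + 1, so a_2 = 1
5 = 5·1 + 0, so a_3 = 5

[8; 1, 1, 5]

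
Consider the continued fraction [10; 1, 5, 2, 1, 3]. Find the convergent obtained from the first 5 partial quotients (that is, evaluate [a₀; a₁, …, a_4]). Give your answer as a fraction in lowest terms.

Collapse the nested fraction from the inside out:
Start with 1.
2 + 1/(1/1) = 2 + 1/1 = 3/1
5 + 1/(3/1) = 5 + 1/3 = 16/3
1 + 1/(16/3) = 1 + 3/16 = 19/16
10 + 1/(19/16) = 10 + 16/19 = 206/19

206/19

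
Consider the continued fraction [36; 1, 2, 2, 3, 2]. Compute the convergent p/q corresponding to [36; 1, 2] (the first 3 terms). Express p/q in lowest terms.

Start with 2.
1 + 1/(2/1) = 1 + 1/2 = 3/2
36 + 1/(3/2) = 36 + 2/3 = 110/3

110/3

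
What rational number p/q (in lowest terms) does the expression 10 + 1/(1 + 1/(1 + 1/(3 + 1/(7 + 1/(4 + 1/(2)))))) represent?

Collapse the nested fraction from the inside out:
Start with 2.
4 + 1/(2/1) = 4 + 1/2 = 9/2
7 + 1/(9/2) = 7 + 2/9 = 65/9
3 + 1/(65/9) = 3 + 9/65 = 204/65
1 + 1/(204/65) = 1 + 65/204 = 269/204
1 + 1/(269/204) = 1 + 204/269 = 473/269
10 + 1/(473/269) = 10 + 269/473 = 4999/473

4999/473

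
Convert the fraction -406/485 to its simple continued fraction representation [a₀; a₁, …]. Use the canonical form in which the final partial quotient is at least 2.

-406 = -1·485 + 79, so a_0 = -1
485 = 6·79 + 11, so a_1 = 6
79 = 7·11 + 2, so a_2 = 7
11 = 5·2 + 1, so a_3 = 5
2 = 2·1 + 0, so a_4 = 2

[-1; 6, 7, 5, 2]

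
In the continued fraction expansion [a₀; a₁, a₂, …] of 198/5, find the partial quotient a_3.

2

198 = 39·5 + 3, so a_0 = 39
5 = 1·3 + 2, so a_1 = 1
3 = 1·2 + 1, so a_2 = 1
2 = 2·1 + 0, so a_3 = 2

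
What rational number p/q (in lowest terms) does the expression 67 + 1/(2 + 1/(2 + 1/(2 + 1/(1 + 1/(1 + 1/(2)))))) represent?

5056/75

a_0 = 67: 67/1
a_1 = 2: 135/2
a_2 = 2: 337/5
a_3 = 2: 809/12
a_4 = 1: 1146/17
a_5 = 1: 1955/29
a_6 = 2: 5056/75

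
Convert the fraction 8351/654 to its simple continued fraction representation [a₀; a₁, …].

⌊8351/654⌋ = 12, remainder 503
⌊654/503⌋ = 1, remainder 151
⌊503/151⌋ = 3, remainder 50
⌊151/50⌋ = 3, remainder 1
⌊50/1⌋ = 50, remainder 0

[12; 1, 3, 3, 50]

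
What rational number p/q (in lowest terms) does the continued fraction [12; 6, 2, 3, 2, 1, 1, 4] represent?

14003/1152

Work from the innermost term outward:
Start with 4.
1 + 1/(4/1) = 1 + 1/4 = 5/4
1 + 1/(5/4) = 1 + 4/5 = 9/5
2 + 1/(9/5) = 2 + 5/9 = 23/9
3 + 1/(23/9) = 3 + 9/23 = 78/23
2 + 1/(78/23) = 2 + 23/78 = 179/78
6 + 1/(179/78) = 6 + 78/179 = 1152/179
12 + 1/(1152/179) = 12 + 179/1152 = 14003/1152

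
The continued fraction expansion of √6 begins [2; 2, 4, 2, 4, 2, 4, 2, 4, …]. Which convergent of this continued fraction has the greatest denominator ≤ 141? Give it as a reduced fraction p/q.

218/89

List convergents until the denominator exceeds the bound:
a_0 = 2: 2/1  (≤ bound)
a_1 = 2: 5/2  (≤ bound)
a_2 = 4: 22/9  (≤ bound)
a_3 = 2: 49/20  (≤ bound)
a_4 = 4: 218/89  (≤ bound)
a_5 = 2: 485/198  (> 141, stop)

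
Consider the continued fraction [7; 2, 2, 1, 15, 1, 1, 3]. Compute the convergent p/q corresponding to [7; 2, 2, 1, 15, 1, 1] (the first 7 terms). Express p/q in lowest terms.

Start with 1.
1 + 1/(1/1) = 1 + 1/1 = 2/1
15 + 1/(2/1) = 15 + 1/2 = 31/2
1 + 1/(31/2) = 1 + 2/31 = 33/31
2 + 1/(33/31) = 2 + 31/33 = 97/33
2 + 1/(97/33) = 2 + 33/97 = 227/97
7 + 1/(227/97) = 7 + 97/227 = 1686/227

1686/227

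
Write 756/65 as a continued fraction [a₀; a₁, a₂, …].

756 ÷ 65 → quotient 11, remainder 41
65 ÷ 41 → quotient 1, remainder 24
41 ÷ 24 → quotient 1, remainder 17
24 ÷ 17 → quotient 1, remainder 7
17 ÷ 7 → quotient 2, remainder 3
7 ÷ 3 → quotient 2, remainder 1
3 ÷ 1 → quotient 3, remainder 0

[11; 1, 1, 1, 2, 2, 3]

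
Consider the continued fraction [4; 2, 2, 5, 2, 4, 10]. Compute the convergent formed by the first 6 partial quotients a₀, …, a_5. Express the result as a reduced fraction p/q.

1159/263

Start with 4.
2 + 1/(4/1) = 2 + 1/4 = 9/4
5 + 1/(9/4) = 5 + 4/9 = 49/9
2 + 1/(49/9) = 2 + 9/49 = 107/49
2 + 1/(107/49) = 2 + 49/107 = 263/107
4 + 1/(263/107) = 4 + 107/263 = 1159/263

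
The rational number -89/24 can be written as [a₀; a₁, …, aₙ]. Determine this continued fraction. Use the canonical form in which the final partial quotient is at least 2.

[-4; 3, 2, 3]

Repeatedly divide and take the remainder:
-89 = -4·24 + 7, so a_0 = -4
24 = 3·7 + 3, so a_1 = 3
7 = 2·3 + 1, so a_2 = 2
3 = 3·1 + 0, so a_3 = 3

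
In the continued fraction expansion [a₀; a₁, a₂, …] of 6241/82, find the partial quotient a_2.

9

6241 = 76·82 + 9, so a_0 = 76
82 = 9·9 + 1, so a_1 = 9
9 = 9·1 + 0, so a_2 = 9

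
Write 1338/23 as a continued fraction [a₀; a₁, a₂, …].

[58; 5, 1, 3]

1338 = 58·23 + 4, so a_0 = 58
23 = 5·4 + 3, so a_1 = 5
4 = 1·3 + 1, so a_2 = 1
3 = 3·1 + 0, so a_3 = 3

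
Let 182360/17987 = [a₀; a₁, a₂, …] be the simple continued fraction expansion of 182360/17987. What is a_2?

4

⌊182360/17987⌋ = 10, remainder 2490
⌊17987/2490⌋ = 7, remainder 557
⌊2490/557⌋ = 4, remainder 262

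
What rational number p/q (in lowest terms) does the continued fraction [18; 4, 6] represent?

Collapse the nested fraction from the inside out:
Start with 6.
4 + 1/(6/1) = 4 + 1/6 = 25/6
18 + 1/(25/6) = 18 + 6/25 = 456/25

456/25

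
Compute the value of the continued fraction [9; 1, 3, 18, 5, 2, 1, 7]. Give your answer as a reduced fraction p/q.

Use the convergent recurrence hₖ = aₖ·hₖ₋₁ + hₖ₋₂ (and likewise for the denominators kₖ):
a_0 = 9: 9/1
a_1 = 1: 10/1
a_2 = 3: 39/4
a_3 = 18: 712/73
a_4 = 5: 3599/369
a_5 = 2: 7910/811
a_6 = 1: 11509/1180
a_7 = 7: 88473/9071

88473/9071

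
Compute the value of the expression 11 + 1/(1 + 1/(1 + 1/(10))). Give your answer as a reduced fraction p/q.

242/21

a_0 = 11: 11/1
a_1 = 1: 12/1
a_2 = 1: 23/2
a_3 = 10: 242/21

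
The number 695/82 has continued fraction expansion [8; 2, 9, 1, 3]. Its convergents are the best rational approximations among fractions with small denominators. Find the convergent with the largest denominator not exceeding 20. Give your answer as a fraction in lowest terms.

161/19

List convergents until the denominator exceeds the bound:
a_0 = 8: 8/1  (≤ bound)
a_1 = 2: 17/2  (≤ bound)
a_2 = 9: 161/19  (≤ bound)
a_3 = 1: 178/21  (> 20, stop)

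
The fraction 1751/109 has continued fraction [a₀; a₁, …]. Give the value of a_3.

1751 ÷ 109 → quotient 16, remainder 7
109 ÷ 7 → quotient 15, remainder 4
7 ÷ 4 → quotient 1, remainder 3
4 ÷ 3 → quotient 1, remainder 1

1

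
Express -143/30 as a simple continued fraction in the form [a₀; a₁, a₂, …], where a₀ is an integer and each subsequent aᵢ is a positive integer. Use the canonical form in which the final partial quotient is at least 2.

[-5; 4, 3, 2]

⌊-143/30⌋ = -5, remainder 7
⌊30/7⌋ = 4, remainder 2
⌊7/2⌋ = 3, remainder 1
⌊2/1⌋ = 2, remainder 0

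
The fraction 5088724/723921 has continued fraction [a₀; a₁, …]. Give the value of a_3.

3

5088724 = 7·723921 + 21277, so a_0 = 7
723921 = 34·21277 + 503, so a_1 = 34
21277 = 42·503 + 151, so a_2 = 42
503 = 3·151 + 50, so a_3 = 3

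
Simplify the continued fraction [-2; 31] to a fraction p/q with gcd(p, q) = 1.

Compute successive convergents:
a_0 = -2: -2/1
a_1 = 31: -61/31

-61/31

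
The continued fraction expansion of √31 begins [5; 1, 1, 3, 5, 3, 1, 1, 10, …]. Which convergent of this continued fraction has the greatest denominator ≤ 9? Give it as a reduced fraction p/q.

a_0 = 5: 5/1  (≤ bound)
a_1 = 1: 6/1  (≤ bound)
a_2 = 1: 11/2  (≤ bound)
a_3 = 3: 39/7  (≤ bound)
a_4 = 5: 206/37  (> 9, stop)

39/7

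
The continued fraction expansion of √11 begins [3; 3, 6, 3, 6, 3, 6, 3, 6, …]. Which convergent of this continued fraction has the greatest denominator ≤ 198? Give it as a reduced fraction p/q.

a_0 = 3: 3/1  (≤ bound)
a_1 = 3: 10/3  (≤ bound)
a_2 = 6: 63/19  (≤ bound)
a_3 = 3: 199/60  (≤ bound)
a_4 = 6: 1257/379  (> 198, stop)

199/60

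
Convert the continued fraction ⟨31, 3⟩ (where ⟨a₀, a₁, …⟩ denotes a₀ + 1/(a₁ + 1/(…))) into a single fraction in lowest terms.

94/3

Start with 3.
31 + 1/(3/1) = 31 + 1/3 = 94/3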